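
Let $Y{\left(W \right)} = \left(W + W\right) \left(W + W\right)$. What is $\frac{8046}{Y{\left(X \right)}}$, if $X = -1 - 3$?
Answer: $\frac{4023}{32} \approx 125.72$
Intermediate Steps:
$X = -4$ ($X = -1 - 3 = -4$)
$Y{\left(W \right)} = 4 W^{2}$ ($Y{\left(W \right)} = 2 W 2 W = 4 W^{2}$)
$\frac{8046}{Y{\left(X \right)}} = \frac{8046}{4 \left(-4\right)^{2}} = \frac{8046}{4 \cdot 16} = \frac{8046}{64} = 8046 \cdot \frac{1}{64} = \frac{4023}{32}$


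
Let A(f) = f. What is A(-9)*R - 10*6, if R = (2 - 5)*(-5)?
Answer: -195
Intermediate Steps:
R = 15 (R = -3*(-5) = 15)
A(-9)*R - 10*6 = -9*15 - 10*6 = -135 - 60 = -195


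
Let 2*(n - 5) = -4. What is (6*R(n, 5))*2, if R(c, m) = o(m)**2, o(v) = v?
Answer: 300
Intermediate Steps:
n = 3 (n = 5 + (1/2)*(-4) = 5 - 2 = 3)
R(c, m) = m**2
(6*R(n, 5))*2 = (6*5**2)*2 = (6*25)*2 = 150*2 = 300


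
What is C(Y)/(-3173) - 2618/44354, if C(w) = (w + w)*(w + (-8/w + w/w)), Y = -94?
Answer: -391541293/70367621 ≈ -5.5642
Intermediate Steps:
C(w) = 2*w*(1 + w - 8/w) (C(w) = (2*w)*(w + (-8/w + 1)) = (2*w)*(w + (1 - 8/w)) = (2*w)*(1 + w - 8/w) = 2*w*(1 + w - 8/w))
C(Y)/(-3173) - 2618/44354 = (-16 + 2*(-94) + 2*(-94)**2)/(-3173) - 2618/44354 = (-16 - 188 + 2*8836)*(-1/3173) - 2618*1/44354 = (-16 - 188 + 17672)*(-1/3173) - 1309/22177 = 17468*(-1/3173) - 1309/22177 = -17468/3173 - 1309/22177 = -391541293/70367621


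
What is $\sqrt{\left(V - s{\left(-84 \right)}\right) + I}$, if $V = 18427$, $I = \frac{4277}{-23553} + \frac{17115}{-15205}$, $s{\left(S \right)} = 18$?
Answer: $\frac{\sqrt{10492576704972961357}}{23874891} \approx 135.68$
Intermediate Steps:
$I = - \frac{93628276}{71624673}$ ($I = 4277 \left(- \frac{1}{23553}\right) + 17115 \left(- \frac{1}{15205}\right) = - \frac{4277}{23553} - \frac{3423}{3041} = - \frac{93628276}{71624673} \approx -1.3072$)
$\sqrt{\left(V - s{\left(-84 \right)}\right) + I} = \sqrt{\left(18427 - 18\right) - \frac{93628276}{71624673}} = \sqrt{18409 - \frac{93628276}{71624673}} = \sqrt{\frac{1318444976981}{71624673}} = \frac{\sqrt{10492576704972961357}}{23874891}$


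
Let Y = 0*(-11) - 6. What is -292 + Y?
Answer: -298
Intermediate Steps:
Y = -6 (Y = 0 - 6 = -6)
-292 + Y = -292 - 6 = -298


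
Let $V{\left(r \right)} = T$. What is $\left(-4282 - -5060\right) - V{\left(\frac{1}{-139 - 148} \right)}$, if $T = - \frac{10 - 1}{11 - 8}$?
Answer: $781$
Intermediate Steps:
$T = -3$ ($T = - \frac{9}{3} = \left(-1\right) 3 = -3$)
$V{\left(r \right)} = -3$
$\left(-4282 - -5060\right) - V{\left(\frac{1}{-139 - 148} \right)} = \left(-4282 - -5060\right) - -3 = \left(-4282 + 5060\right) + 3 = 778 + 3 = 781$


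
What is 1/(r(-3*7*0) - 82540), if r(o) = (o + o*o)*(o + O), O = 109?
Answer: -1/82540 ≈ -1.2115e-5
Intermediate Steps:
r(o) = (109 + o)*(o + o**2) (r(o) = (o + o*o)*(o + 109) = (o + o**2)*(109 + o) = (109 + o)*(o + o**2))
1/(r(-3*7*0) - 82540) = 1/((-3*7*0)*(109 + (-3*7*0)**2 + 110*(-3*7*0)) - 82540) = 1/((-21*0)*(109 + (-21*0)**2 + 110*(-21*0)) - 82540) = 1/(0*(109 + 0**2 + 110*0) - 82540) = 1/(0*(109 + 0 + 0) - 82540) = 1/(0*109 - 82540) = 1/(0 - 82540) = 1/(-82540) = -1/82540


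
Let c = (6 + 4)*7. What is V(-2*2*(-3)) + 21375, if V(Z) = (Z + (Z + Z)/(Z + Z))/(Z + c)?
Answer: 1752763/82 ≈ 21375.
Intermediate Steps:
c = 70 (c = 10*7 = 70)
V(Z) = (1 + Z)/(70 + Z) (V(Z) = (Z + (Z + Z)/(Z + Z))/(Z + 70) = (Z + (2*Z)/((2*Z)))/(70 + Z) = (Z + (2*Z)*(1/(2*Z)))/(70 + Z) = (Z + 1)/(70 + Z) = (1 + Z)/(70 + Z))
V(-2*2*(-3)) + 21375 = (1 - 2*2*(-3))/(70 - 2*2*(-3)) + 21375 = (1 - 4*(-3))/(70 - 4*(-3)) + 21375 = (1 + 12)/(70 + 12) + 21375 = 13/82 + 21375 = 1752763/82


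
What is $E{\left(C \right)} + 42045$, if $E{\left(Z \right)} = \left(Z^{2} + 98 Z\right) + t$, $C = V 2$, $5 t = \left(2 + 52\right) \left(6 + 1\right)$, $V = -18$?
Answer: $\frac{199443}{5} \approx 39889.0$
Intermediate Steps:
$t = \frac{378}{5}$ ($t = \frac{\left(2 + 52\right) \left(6 + 1\right)}{5} = \frac{54 \cdot 7}{5} = \frac{1}{5} \cdot 378 = \frac{378}{5} \approx 75.6$)
$C = -36$ ($C = \left(-18\right) 2 = -36$)
$E{\left(Z \right)} = \frac{378}{5} + Z^{2} + 98 Z$ ($E{\left(Z \right)} = \left(Z^{2} + 98 Z\right) + \frac{378}{5} = \frac{378}{5} + Z^{2} + 98 Z$)
$E{\left(C \right)} + 42045 = \left(\frac{378}{5} + \left(-36\right)^{2} + 98 \left(-36\right)\right) + 42045 = \left(\frac{378}{5} + 1296 - 3528\right) + 42045 = - \frac{10782}{5} + 42045 = \frac{199443}{5}$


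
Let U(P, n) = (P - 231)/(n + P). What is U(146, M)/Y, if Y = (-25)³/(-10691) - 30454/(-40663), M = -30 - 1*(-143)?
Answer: -142671395/960943089 ≈ -0.14847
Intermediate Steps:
M = 113 (M = -30 + 143 = 113)
U(P, n) = (-231 + P)/(P + n)
Y = 960943089/434728133 (Y = -15625*(-1/10691) - 30454*(-1/40663) = 15625/10691 + 30454/40663 = 960943089/434728133 ≈ 2.2104)
U(146, M)/Y = ((-231 + 146)/(146 + 113))/(960943089/434728133) = (-85/259)*(434728133/960943089) = ((1/259)*(-85))*(434728133/960943089) = -85/259*434728133/960943089 = -142671395/960943089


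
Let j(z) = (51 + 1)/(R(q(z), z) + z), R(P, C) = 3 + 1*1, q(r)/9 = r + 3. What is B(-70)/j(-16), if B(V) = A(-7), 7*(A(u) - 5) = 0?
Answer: -15/13 ≈ -1.1538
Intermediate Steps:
A(u) = 5 (A(u) = 5 + (1/7)*0 = 5 + 0 = 5)
B(V) = 5
q(r) = 27 + 9*r (q(r) = 9*(r + 3) = 9*(3 + r) = 27 + 9*r)
R(P, C) = 4 (R(P, C) = 3 + 1 = 4)
j(z) = 52/(4 + z) (j(z) = (51 + 1)/(4 + z) = 52/(4 + z))
B(-70)/j(-16) = 5/((52/(4 - 16))) = 5/((52/(-12))) = 5/((52*(-1/12))) = 5/(-13/3) = 5*(-3/13) = -15/13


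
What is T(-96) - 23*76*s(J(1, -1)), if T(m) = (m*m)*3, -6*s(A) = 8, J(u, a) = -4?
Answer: 89936/3 ≈ 29979.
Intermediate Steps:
s(A) = -4/3 (s(A) = -⅙*8 = -4/3)
T(m) = 3*m² (T(m) = m²*3 = 3*m²)
T(-96) - 23*76*s(J(1, -1)) = 3*(-96)² - 23*76*(-4)/3 = 3*9216 - 1748*(-4)/3 = 27648 - 1*(-6992/3) = 27648 + 6992/3 = 89936/3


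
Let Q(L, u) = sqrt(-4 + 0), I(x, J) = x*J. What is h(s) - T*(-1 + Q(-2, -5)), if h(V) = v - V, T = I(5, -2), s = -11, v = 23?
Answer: 24 + 20*I ≈ 24.0 + 20.0*I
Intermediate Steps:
I(x, J) = J*x
Q(L, u) = 2*I (Q(L, u) = sqrt(-4) = 2*I)
T = -10 (T = -2*5 = -10)
h(V) = 23 - V
h(s) - T*(-1 + Q(-2, -5)) = (23 - 1*(-11)) - (-10)*(-1 + 2*I) = (23 + 11) - (10 - 20*I) = 34 + (-10 + 20*I) = 24 + 20*I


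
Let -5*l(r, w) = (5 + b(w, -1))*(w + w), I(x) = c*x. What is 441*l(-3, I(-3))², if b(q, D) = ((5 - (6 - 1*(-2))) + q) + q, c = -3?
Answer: 2286144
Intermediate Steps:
I(x) = -3*x
b(q, D) = -3 + 2*q (b(q, D) = ((5 - (6 + 2)) + q) + q = ((5 - 1*8) + q) + q = ((5 - 8) + q) + q = (-3 + q) + q = -3 + 2*q)
l(r, w) = -2*w*(2 + 2*w)/5 (l(r, w) = -(5 + (-3 + 2*w))*(w + w)/5 = -(2 + 2*w)*2*w/5 = -2*w*(2 + 2*w)/5)
441*l(-3, I(-3))² = 441*(-4*(-3*(-3))*(1 - 3*(-3))/5)² = 441*(-⅘*9*(1 + 9))² = 441*(-⅘*9*10)² = 441*(-72)² = 441*5184 = 2286144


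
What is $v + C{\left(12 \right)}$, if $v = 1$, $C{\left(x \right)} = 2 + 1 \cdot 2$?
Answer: $5$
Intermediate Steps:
$C{\left(x \right)} = 4$ ($C{\left(x \right)} = 2 + 2 = 4$)
$v + C{\left(12 \right)} = 1 + 4 = 5$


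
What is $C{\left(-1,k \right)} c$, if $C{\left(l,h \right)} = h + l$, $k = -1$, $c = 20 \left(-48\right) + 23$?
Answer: $1874$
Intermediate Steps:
$c = -937$ ($c = -960 + 23 = -937$)
$C{\left(-1,k \right)} c = \left(-1 - 1\right) \left(-937\right) = \left(-2\right) \left(-937\right) = 1874$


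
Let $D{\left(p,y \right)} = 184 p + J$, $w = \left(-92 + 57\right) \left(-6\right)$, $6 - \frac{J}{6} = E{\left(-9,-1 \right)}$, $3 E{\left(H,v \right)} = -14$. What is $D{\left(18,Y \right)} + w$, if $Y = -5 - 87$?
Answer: $3586$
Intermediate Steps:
$E{\left(H,v \right)} = - \frac{14}{3}$ ($E{\left(H,v \right)} = \frac{1}{3} \left(-14\right) = - \frac{14}{3}$)
$J = 64$ ($J = 36 - -28 = 36 + 28 = 64$)
$Y = -92$ ($Y = -5 - 87 = -92$)
$w = 210$ ($w = \left(-35\right) \left(-6\right) = 210$)
$D{\left(p,y \right)} = 64 + 184 p$ ($D{\left(p,y \right)} = 184 p + 64 = 64 + 184 p$)
$D{\left(18,Y \right)} + w = \left(64 + 184 \cdot 18\right) + 210 = \left(64 + 3312\right) + 210 = 3376 + 210 = 3586$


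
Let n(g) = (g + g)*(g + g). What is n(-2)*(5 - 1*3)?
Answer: 32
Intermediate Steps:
n(g) = 4*g² (n(g) = (2*g)*(2*g) = 4*g²)
n(-2)*(5 - 1*3) = (4*(-2)²)*(5 - 1*3) = (4*4)*(5 - 3) = 16*2 = 32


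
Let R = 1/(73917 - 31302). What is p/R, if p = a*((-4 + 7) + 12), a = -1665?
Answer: -1064309625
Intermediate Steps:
R = 1/42615 ≈ 2.3466e-5
p = -24975 (p = -1665*((-4 + 7) + 12) = -1665*(3 + 12) = -1665*15 = -24975)
p/R = -24975/1/42615 = -24975*42615 = -1064309625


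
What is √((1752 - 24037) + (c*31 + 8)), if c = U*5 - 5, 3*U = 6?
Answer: 3*I*√2458 ≈ 148.73*I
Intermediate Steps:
U = 2 (U = (⅓)*6 = 2)
c = 5 (c = 2*5 - 5 = 10 - 5 = 5)
√((1752 - 24037) + (c*31 + 8)) = √((1752 - 24037) + (5*31 + 8)) = √(-22285 + (155 + 8)) = √(-22285 + 163) = √(-22122) = 3*I*√2458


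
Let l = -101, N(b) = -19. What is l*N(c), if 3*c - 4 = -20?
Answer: 1919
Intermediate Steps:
c = -16/3 (c = 4/3 + (⅓)*(-20) = 4/3 - 20/3 = -16/3 ≈ -5.3333)
l*N(c) = -101*(-19) = 1919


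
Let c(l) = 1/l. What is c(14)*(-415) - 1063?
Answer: -15297/14 ≈ -1092.6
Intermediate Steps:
c(14)*(-415) - 1063 = -415/14 - 1063 = -15297/14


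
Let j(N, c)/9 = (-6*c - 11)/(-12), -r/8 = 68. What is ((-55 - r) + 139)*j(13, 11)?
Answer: 36267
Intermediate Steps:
r = -544 (r = -8*68 = -544)
j(N, c) = 33/4 + 9*c/2 (j(N, c) = 9*((-6*c - 11)/(-12)) = 9*((-11 - 6*c)*(-1/12)) = 9*(11/12 + c/2) = 33/4 + 9*c/2)
((-55 - r) + 139)*j(13, 11) = ((-55 - 1*(-544)) + 139)*(33/4 + (9/2)*11) = ((-55 + 544) + 139)*(33/4 + 99/2) = (489 + 139)*(231/4) = 628*(231/4) = 36267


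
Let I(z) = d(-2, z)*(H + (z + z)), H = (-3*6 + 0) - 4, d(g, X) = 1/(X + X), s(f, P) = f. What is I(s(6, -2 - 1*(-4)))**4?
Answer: 625/1296 ≈ 0.48225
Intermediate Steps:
d(g, X) = 1/(2*X)
H = -22 (H = (-18 + 0) - 4 = -18 - 4 = -22)
I(z) = (-22 + 2*z)/(2*z) (I(z) = (1/(2*z))*(-22 + (z + z)) = (1/(2*z))*(-22 + 2*z) = (-22 + 2*z)/(2*z))
I(s(6, -2 - 1*(-4)))**4 = ((-11 + 6)/6)**4 = ((1/6)*(-5))**4 = (-5/6)**4 = 625/1296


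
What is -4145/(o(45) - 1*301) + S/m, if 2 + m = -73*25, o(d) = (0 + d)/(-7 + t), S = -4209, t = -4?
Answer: 32475823/2043804 ≈ 15.890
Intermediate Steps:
o(d) = -d/11 (o(d) = (0 + d)/(-7 - 4) = d/(-11) = d*(-1/11) = -d/11)
m = -1827 (m = -2 - 73*25 = -2 - 1*1825 = -2 - 1825 = -1827)
-4145/(o(45) - 1*301) + S/m = -4145/(-1/11*45 - 1*301) - 4209/(-1827) = -4145/(-45/11 - 301) - 4209*(-1/1827) = -4145/(-3356/11) + 1403/609 = -4145*(-11/3356) + 1403/609 = 45595/3356 + 1403/609 = 32475823/2043804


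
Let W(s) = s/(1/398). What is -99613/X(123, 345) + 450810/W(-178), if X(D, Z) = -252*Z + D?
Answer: -16040494199/3075231774 ≈ -5.2160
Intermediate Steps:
X(D, Z) = D - 252*Z
W(s) = 398*s (W(s) = s/(1/398) = s*398 = 398*s)
-99613/X(123, 345) + 450810/W(-178) = -99613/(123 - 252*345) + 450810/((398*(-178))) = -99613/(123 - 86940) + 450810/(-70844) = -99613/(-86817) + 450810*(-1/70844) = -99613*(-1/86817) - 225405/35422 = 99613/86817 - 225405/35422 = -16040494199/3075231774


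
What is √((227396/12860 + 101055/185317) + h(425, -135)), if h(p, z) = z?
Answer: I*√41450729752036907885/595794155 ≈ 10.806*I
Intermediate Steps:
√((227396/12860 + 101055/185317) + h(425, -135)) = √((227396/12860 + 101055/185317) - 135) = √((227396*(1/12860) + 101055*(1/185317)) - 135) = √((56849/3215 + 101055/185317) - 135) = √(10859977958/595794155 - 135) = √(-69572232967/595794155) = I*√41450729752036907885/595794155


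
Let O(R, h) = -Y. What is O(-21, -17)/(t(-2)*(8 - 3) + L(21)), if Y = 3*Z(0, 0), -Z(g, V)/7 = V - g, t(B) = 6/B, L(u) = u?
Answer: 0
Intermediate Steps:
Z(g, V) = -7*V + 7*g (Z(g, V) = -7*(V - g) = -7*V + 7*g)
Y = 0 (Y = 3*(-7*0 + 7*0) = 3*(0 + 0) = 3*0 = 0)
O(R, h) = 0 (O(R, h) = -1*0 = 0)
O(-21, -17)/(t(-2)*(8 - 3) + L(21)) = 0/((6/(-2))*(8 - 3) + 21) = 0/((6*(-½))*5 + 21) = 0/(-3*5 + 21) = 0/(-15 + 21) = 0/6 = 0*(⅙) = 0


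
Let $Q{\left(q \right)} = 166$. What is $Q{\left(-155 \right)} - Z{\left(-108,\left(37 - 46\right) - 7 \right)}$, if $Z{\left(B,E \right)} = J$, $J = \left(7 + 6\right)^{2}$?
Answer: $-3$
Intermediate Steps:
$J = 169$ ($J = 13^{2} = 169$)
$Z{\left(B,E \right)} = 169$
$Q{\left(-155 \right)} - Z{\left(-108,\left(37 - 46\right) - 7 \right)} = 166 - 169 = -3$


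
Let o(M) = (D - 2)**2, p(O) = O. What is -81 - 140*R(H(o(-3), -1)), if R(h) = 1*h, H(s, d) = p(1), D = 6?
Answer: -221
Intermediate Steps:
o(M) = 16 (o(M) = (6 - 2)**2 = 4**2 = 16)
H(s, d) = 1
R(h) = h
-81 - 140*R(H(o(-3), -1)) = -81 - 140*1 = -81 - 140 = -221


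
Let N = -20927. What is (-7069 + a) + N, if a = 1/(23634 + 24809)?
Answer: -1356210227/48443 ≈ -27996.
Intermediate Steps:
a = 1/48443 ≈ 2.0643e-5
(-7069 + a) + N = (-7069 + 1/48443) - 20927 = -342443566/48443 - 20927 = -1356210227/48443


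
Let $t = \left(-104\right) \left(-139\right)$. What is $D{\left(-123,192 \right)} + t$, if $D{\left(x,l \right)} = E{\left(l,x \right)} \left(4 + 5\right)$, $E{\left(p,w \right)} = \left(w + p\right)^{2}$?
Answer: $57305$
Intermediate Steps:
$E{\left(p,w \right)} = \left(p + w\right)^{2}$
$D{\left(x,l \right)} = 9 \left(l + x\right)^{2}$ ($D{\left(x,l \right)} = \left(l + x\right)^{2} \left(4 + 5\right) = \left(l + x\right)^{2} \cdot 9 = 9 \left(l + x\right)^{2}$)
$t = 14456$
$D{\left(-123,192 \right)} + t = 9 \left(192 - 123\right)^{2} + 14456 = 9 \cdot 69^{2} + 14456 = 9 \cdot 4761 + 14456 = 42849 + 14456 = 57305$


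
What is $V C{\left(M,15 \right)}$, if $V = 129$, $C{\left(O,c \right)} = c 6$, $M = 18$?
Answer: $11610$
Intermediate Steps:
$C{\left(O,c \right)} = 6 c$
$V C{\left(M,15 \right)} = 129 \cdot 6 \cdot 15 = 129 \cdot 90 = 11610$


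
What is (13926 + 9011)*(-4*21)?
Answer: -1926708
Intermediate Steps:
(13926 + 9011)*(-4*21) = 22937*(-84) = -1926708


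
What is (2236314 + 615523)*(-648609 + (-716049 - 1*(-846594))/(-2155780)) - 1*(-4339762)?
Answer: -19451686833138749/10516 ≈ -1.8497e+12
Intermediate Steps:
(2236314 + 615523)*(-648609 + (-716049 - 1*(-846594))/(-2155780)) - 1*(-4339762) = 2851837*(-648609 + (-716049 + 846594)*(-1/2155780)) + 4339762 = 2851837*(-648609 + 130545*(-1/2155780)) + 4339762 = 2851837*(-648609 - 26109/431156) + 4339762 = 2851837*(-279651688113/431156) + 4339762 = -19451732470075941/10516 + 4339762 = -19451686833138749/10516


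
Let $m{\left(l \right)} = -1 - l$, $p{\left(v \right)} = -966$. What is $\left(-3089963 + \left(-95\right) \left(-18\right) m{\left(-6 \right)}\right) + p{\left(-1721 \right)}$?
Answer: $-3082379$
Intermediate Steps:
$\left(-3089963 + \left(-95\right) \left(-18\right) m{\left(-6 \right)}\right) + p{\left(-1721 \right)} = \left(-3089963 + \left(-95\right) \left(-18\right) \left(-1 - -6\right)\right) - 966 = \left(-3089963 + 1710 \left(-1 + 6\right)\right) - 966 = \left(-3089963 + 1710 \cdot 5\right) - 966 = \left(-3089963 + 8550\right) - 966 = -3081413 - 966 = -3082379$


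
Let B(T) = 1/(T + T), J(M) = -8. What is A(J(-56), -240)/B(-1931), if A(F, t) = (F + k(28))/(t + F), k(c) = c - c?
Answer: -3862/31 ≈ -124.58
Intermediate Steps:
k(c) = 0
B(T) = 1/(2*T)
A(F, t) = F/(F + t) (A(F, t) = (F + 0)/(t + F) = F/(F + t))
A(J(-56), -240)/B(-1931) = (-8/(-8 - 240))/(((1/2)/(-1931))) = (-8/(-248))/(((1/2)*(-1/1931))) = (-8*(-1/248))/(-1/3862) = (1/31)*(-3862) = -3862/31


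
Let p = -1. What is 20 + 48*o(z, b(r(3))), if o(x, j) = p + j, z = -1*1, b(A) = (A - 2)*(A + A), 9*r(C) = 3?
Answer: -244/3 ≈ -81.333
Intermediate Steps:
r(C) = 1/3 (r(C) = (1/9)*3 = 1/3)
b(A) = 2*A*(-2 + A) (b(A) = (-2 + A)*(2*A) = 2*A*(-2 + A))
z = -1
o(x, j) = -1 + j
20 + 48*o(z, b(r(3))) = 20 + 48*(-1 + 2*(1/3)*(-2 + 1/3)) = 20 + 48*(-1 + 2*(1/3)*(-5/3)) = 20 + 48*(-1 - 10/9) = 20 + 48*(-19/9) = 20 - 304/3 = -244/3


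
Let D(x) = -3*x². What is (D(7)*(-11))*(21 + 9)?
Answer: 48510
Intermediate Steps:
(D(7)*(-11))*(21 + 9) = (-3*7²*(-11))*(21 + 9) = (-3*49*(-11))*30 = -147*(-11)*30 = 1617*30 = 48510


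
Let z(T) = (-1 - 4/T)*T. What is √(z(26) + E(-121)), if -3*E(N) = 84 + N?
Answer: I*√159/3 ≈ 4.2032*I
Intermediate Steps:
E(N) = -28 - N/3 (E(N) = -(84 + N)/3 = -28 - N/3)
z(T) = T*(-1 - 4/T)
√(z(26) + E(-121)) = √((-4 - 1*26) + (-28 - ⅓*(-121))) = √((-4 - 26) + (-28 + 121/3)) = √(-30 + 37/3) = √(-53/3) = I*√159/3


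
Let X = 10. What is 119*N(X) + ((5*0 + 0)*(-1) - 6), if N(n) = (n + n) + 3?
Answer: 2731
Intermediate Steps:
N(n) = 3 + 2*n (N(n) = 2*n + 3 = 3 + 2*n)
119*N(X) + ((5*0 + 0)*(-1) - 6) = 119*(3 + 2*10) + ((5*0 + 0)*(-1) - 6) = 119*(3 + 20) + ((0 + 0)*(-1) - 6) = 119*23 + (0*(-1) - 6) = 2737 + (0 - 6) = 2737 - 6 = 2731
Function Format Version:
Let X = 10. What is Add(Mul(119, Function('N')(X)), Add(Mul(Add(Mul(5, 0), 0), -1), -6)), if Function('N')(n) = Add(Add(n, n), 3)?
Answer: 2731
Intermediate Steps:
Function('N')(n) = Add(3, Mul(2, n)) (Function('N')(n) = Add(Mul(2, n), 3) = Add(3, Mul(2, n)))
Add(Mul(119, Function('N')(X)), Add(Mul(Add(Mul(5, 0), 0), -1), -6)) = Add(Mul(119, Add(3, Mul(2, 10))), Add(Mul(Add(Mul(5, 0), 0), -1), -6)) = Add(Mul(119, Add(3, 20)), Add(Mul(Add(0, 0), -1), -6)) = Add(Mul(119, 23), Add(Mul(0, -1), -6)) = Add(2737, Add(0, -6)) = Add(2737, -6) = 2731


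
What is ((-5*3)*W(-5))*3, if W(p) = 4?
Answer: -180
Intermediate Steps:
((-5*3)*W(-5))*3 = (-5*3*4)*3 = -15*4*3 = -60*3 = -180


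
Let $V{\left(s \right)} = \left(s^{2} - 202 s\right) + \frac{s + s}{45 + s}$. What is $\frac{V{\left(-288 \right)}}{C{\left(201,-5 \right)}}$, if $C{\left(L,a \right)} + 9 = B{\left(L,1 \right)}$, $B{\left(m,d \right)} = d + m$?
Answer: $\frac{3810304}{5211} \approx 731.2$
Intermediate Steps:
$C{\left(L,a \right)} = -8 + L$ ($C{\left(L,a \right)} = -9 + \left(1 + L\right) = -8 + L$)
$V{\left(s \right)} = s^{2} - 202 s + \frac{2 s}{45 + s}$ ($V{\left(s \right)} = \left(s^{2} - 202 s\right) + \frac{2 s}{45 + s} = s^{2} - 202 s + \frac{2 s}{45 + s}$)
$\frac{V{\left(-288 \right)}}{C{\left(201,-5 \right)}} = \frac{\left(-288\right) \frac{1}{45 - 288} \left(-9088 + \left(-288\right)^{2} - -45216\right)}{-8 + 201} = \frac{\left(-288\right) \frac{1}{-243} \left(-9088 + 82944 + 45216\right)}{193} = \left(-288\right) \left(- \frac{1}{243}\right) 119072 \cdot \frac{1}{193} = \frac{3810304}{27} \cdot \frac{1}{193} = \frac{3810304}{5211}$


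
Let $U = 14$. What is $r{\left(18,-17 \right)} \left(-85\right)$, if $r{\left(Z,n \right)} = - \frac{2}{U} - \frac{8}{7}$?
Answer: $\frac{765}{7} \approx 109.29$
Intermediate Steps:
$r{\left(Z,n \right)} = - \frac{9}{7}$ ($r{\left(Z,n \right)} = - \frac{2}{14} - \frac{8}{7} = \left(-2\right) \frac{1}{14} - \frac{8}{7} = - \frac{1}{7} - \frac{8}{7} = - \frac{9}{7}$)
$r{\left(18,-17 \right)} \left(-85\right) = \left(- \frac{9}{7}\right) \left(-85\right) = \frac{765}{7}$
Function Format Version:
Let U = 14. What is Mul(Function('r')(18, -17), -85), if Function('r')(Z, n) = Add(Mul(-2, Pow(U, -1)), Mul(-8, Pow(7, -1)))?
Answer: Rational(765, 7) ≈ 109.29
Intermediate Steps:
Function('r')(Z, n) = Rational(-9, 7) (Function('r')(Z, n) = Add(Mul(-2, Pow(14, -1)), Mul(-8, Pow(7, -1))) = Add(Mul(-2, Rational(1, 14)), Mul(-8, Rational(1, 7))) = Add(Rational(-1, 7), Rational(-8, 7)) = Rational(-9, 7))
Mul(Function('r')(18, -17), -85) = Mul(Rational(-9, 7), -85) = Rational(765, 7)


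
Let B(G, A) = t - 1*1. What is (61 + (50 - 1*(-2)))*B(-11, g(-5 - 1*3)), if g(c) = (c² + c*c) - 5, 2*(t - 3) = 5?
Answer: 1017/2 ≈ 508.50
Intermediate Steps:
t = 11/2 (t = 3 + (½)*5 = 3 + 5/2 = 11/2 ≈ 5.5000)
g(c) = -5 + 2*c² (g(c) = (c² + c²) - 5 = 2*c² - 5 = -5 + 2*c²)
B(G, A) = 9/2 (B(G, A) = 11/2 - 1*1 = 11/2 - 1 = 9/2)
(61 + (50 - 1*(-2)))*B(-11, g(-5 - 1*3)) = (61 + (50 - 1*(-2)))*(9/2) = (61 + (50 + 2))*(9/2) = (61 + 52)*(9/2) = 113*(9/2) = 1017/2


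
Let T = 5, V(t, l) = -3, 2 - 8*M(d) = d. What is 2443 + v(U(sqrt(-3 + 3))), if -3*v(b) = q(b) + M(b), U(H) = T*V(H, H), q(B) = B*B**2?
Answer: 85615/24 ≈ 3567.3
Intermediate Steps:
q(B) = B**3
M(d) = 1/4 - d/8
U(H) = -15 (U(H) = 5*(-3) = -15)
v(b) = -1/12 - b**3/3 + b/24 (v(b) = -(b**3 + (1/4 - b/8))/3 = -(1/4 + b**3 - b/8)/3 = -1/12 - b**3/3 + b/24)
2443 + v(U(sqrt(-3 + 3))) = 2443 + (-1/12 - 1/3*(-15)**3 + (1/24)*(-15)) = 2443 + (-1/12 - 1/3*(-3375) - 5/8) = 2443 + (-1/12 + 1125 - 5/8) = 2443 + 26983/24 = 85615/24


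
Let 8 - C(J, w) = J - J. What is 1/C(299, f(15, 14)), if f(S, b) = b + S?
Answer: 1/8 ≈ 0.12500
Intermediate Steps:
f(S, b) = S + b
C(J, w) = 8 (C(J, w) = 8 - (J - J) = 8 - 1*0 = 8 + 0 = 8)
1/C(299, f(15, 14)) = 1/8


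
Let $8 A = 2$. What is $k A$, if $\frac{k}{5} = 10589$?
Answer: $\frac{52945}{4} \approx 13236.0$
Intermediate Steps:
$k = 52945$ ($k = 5 \cdot 10589 = 52945$)
$A = \frac{1}{4}$ ($A = \frac{1}{8} \cdot 2 = \frac{1}{4} \approx 0.25$)
$k A = 52945 \cdot \frac{1}{4} = \frac{52945}{4}$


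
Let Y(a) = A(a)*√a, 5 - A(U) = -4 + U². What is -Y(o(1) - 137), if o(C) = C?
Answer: 36974*I*√34 ≈ 2.1559e+5*I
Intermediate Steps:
A(U) = 9 - U² (A(U) = 5 - (-4 + U²) = 5 + (4 - U²) = 9 - U²)
Y(a) = √a*(9 - a²) (Y(a) = (9 - a²)*√a = √a*(9 - a²))
-Y(o(1) - 137) = -√(1 - 137)*(9 - (1 - 137)²) = -√(-136)*(9 - 1*(-136)²) = -2*I*√34*(9 - 1*18496) = -2*I*√34*(9 - 18496) = -2*I*√34*(-18487) = -(-36974)*I*√34 = 36974*I*√34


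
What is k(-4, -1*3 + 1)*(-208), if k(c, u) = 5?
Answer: -1040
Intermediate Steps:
k(-4, -1*3 + 1)*(-208) = 5*(-208) = -1040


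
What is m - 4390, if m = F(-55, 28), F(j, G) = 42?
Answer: -4348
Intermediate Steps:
m = 42
m - 4390 = 42 - 4390 = -4348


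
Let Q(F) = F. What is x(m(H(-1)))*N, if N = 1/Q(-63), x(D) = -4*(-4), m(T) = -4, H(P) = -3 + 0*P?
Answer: -16/63 ≈ -0.25397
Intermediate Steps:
H(P) = -3 (H(P) = -3 + 0 = -3)
x(D) = 16
N = -1/63 (N = 1/(-63) = -1/63 ≈ -0.015873)
x(m(H(-1)))*N = 16*(-1/63) = -16/63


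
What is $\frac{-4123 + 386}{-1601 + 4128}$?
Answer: $- \frac{3737}{2527} \approx -1.4788$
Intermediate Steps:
$\frac{-4123 + 386}{-1601 + 4128} = - \frac{3737}{2527}$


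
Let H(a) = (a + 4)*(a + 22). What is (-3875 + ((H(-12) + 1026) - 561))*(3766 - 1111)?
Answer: -9265950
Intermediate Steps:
H(a) = (4 + a)*(22 + a)
(-3875 + ((H(-12) + 1026) - 561))*(3766 - 1111) = (-3875 + (((88 + (-12)² + 26*(-12)) + 1026) - 561))*(3766 - 1111) = (-3875 + (((88 + 144 - 312) + 1026) - 561))*2655 = (-3875 + ((-80 + 1026) - 561))*2655 = (-3875 + (946 - 561))*2655 = (-3875 + 385)*2655 = -3490*2655 = -9265950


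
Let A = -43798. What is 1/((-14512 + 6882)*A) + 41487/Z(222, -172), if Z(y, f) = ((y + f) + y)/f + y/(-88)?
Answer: -5246165369404639/518979583220 ≈ -10109.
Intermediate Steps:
Z(y, f) = -y/88 + (f + 2*y)/f (Z(y, f) = ((f + y) + y)/f + y*(-1/88) = (f + 2*y)/f - y/88 = -y/88 + (f + 2*y)/f)
1/((-14512 + 6882)*A) + 41487/Z(222, -172) = 1/((-14512 + 6882)*(-43798)) + 41487/(1 - 1/88*222 + 2*222/(-172)) = -1/43798/(-7630) + 41487/(1 - 111/44 + 2*222*(-1/172)) = -1/7630*(-1/43798) + 41487/(1 - 111/44 - 111/43) = 1/334178740 + 41487/(-7765/1892) = 1/334178740 + 41487*(-1892/7765) = 1/334178740 - 78493404/7765 = -5246165369404639/518979583220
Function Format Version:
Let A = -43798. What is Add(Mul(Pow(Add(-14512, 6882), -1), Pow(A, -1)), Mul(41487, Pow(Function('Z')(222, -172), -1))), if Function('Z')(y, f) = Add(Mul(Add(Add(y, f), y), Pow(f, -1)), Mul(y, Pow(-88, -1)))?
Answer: Rational(-5246165369404639, 518979583220) ≈ -10109.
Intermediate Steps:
Function('Z')(y, f) = Add(Mul(Rational(-1, 88), y), Mul(Pow(f, -1), Add(f, Mul(2, y)))) (Function('Z')(y, f) = Add(Mul(Add(Add(f, y), y), Pow(f, -1)), Mul(y, Rational(-1, 88))) = Add(Mul(Add(f, Mul(2, y)), Pow(f, -1)), Mul(Rational(-1, 88), y)) = Add(Mul(Pow(f, -1), Add(f, Mul(2, y))), Mul(Rational(-1, 88), y)) = Add(Mul(Rational(-1, 88), y), Mul(Pow(f, -1), Add(f, Mul(2, y)))))
Add(Mul(Pow(Add(-14512, 6882), -1), Pow(A, -1)), Mul(41487, Pow(Function('Z')(222, -172), -1))) = Add(Mul(Pow(Add(-14512, 6882), -1), Pow(-43798, -1)), Mul(41487, Pow(Add(1, Mul(Rational(-1, 88), 222), Mul(2, 222, Pow(-172, -1))), -1))) = Add(Mul(Pow(-7630, -1), Rational(-1, 43798)), Mul(41487, Pow(Add(1, Rational(-111, 44), Mul(2, 222, Rational(-1, 172))), -1))) = Add(Mul(Rational(-1, 7630), Rational(-1, 43798)), Mul(41487, Pow(Add(1, Rational(-111, 44), Rational(-111, 43)), -1))) = Add(Rational(1, 334178740), Mul(41487, Pow(Rational(-7765, 1892), -1))) = Add(Rational(1, 334178740), Mul(41487, Rational(-1892, 7765))) = Add(Rational(1, 334178740), Rational(-78493404, 7765)) = Rational(-5246165369404639, 518979583220)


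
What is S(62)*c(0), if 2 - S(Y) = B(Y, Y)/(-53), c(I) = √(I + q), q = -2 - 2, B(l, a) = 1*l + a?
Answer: 460*I/53 ≈ 8.6792*I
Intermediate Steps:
B(l, a) = a + l (B(l, a) = l + a = a + l)
q = -4
c(I) = √(-4 + I) (c(I) = √(I - 4) = √(-4 + I))
S(Y) = 2 + 2*Y/53 (S(Y) = 2 - (Y + Y)/(-53) = 2 - 2*Y*(-1)/53 = 2 - (-2)*Y/53 = 2 + 2*Y/53)
S(62)*c(0) = (2 + (2/53)*62)*√(-4 + 0) = (2 + 124/53)*√(-4) = 230*(2*I)/53 = 460*I/53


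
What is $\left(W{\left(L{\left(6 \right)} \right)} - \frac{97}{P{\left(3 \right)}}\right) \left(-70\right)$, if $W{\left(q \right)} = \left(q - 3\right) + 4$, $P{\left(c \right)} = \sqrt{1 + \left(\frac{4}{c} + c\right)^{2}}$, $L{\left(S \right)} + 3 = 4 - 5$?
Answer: $210 + \frac{10185 \sqrt{178}}{89} \approx 1736.8$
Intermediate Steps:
$L{\left(S \right)} = -4$ ($L{\left(S \right)} = -3 + \left(4 - 5\right) = -3 - 1 = -4$)
$P{\left(c \right)} = \sqrt{1 + \left(c + \frac{4}{c}\right)^{2}}$
$W{\left(q \right)} = 1 + q$ ($W{\left(q \right)} = \left(-3 + q\right) + 4 = 1 + q$)
$\left(W{\left(L{\left(6 \right)} \right)} - \frac{97}{P{\left(3 \right)}}\right) \left(-70\right) = \left(\left(1 - 4\right) - \frac{97}{\sqrt{9 + 3^{2} + \frac{16}{9}}}\right) \left(-70\right) = \left(-3 - \frac{97}{\sqrt{9 + 9 + 16 \cdot \frac{1}{9}}}\right) \left(-70\right) = \left(-3 - \frac{97}{\sqrt{9 + 9 + \frac{16}{9}}}\right) \left(-70\right) = \left(-3 - \frac{97}{\sqrt{\frac{178}{9}}}\right) \left(-70\right) = \left(-3 - \frac{97}{\frac{1}{3} \sqrt{178}}\right) \left(-70\right) = \left(-3 - 97 \frac{3 \sqrt{178}}{178}\right) \left(-70\right) = \left(-3 - \frac{291 \sqrt{178}}{178}\right) \left(-70\right) = 210 + \frac{10185 \sqrt{178}}{89}$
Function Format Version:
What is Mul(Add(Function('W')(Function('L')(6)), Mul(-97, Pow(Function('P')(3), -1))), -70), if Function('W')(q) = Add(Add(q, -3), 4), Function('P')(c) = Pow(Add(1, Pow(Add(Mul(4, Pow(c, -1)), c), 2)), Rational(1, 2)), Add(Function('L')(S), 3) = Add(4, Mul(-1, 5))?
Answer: Add(210, Mul(Rational(10185, 89), Pow(178, Rational(1, 2)))) ≈ 1736.8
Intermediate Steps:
Function('L')(S) = -4 (Function('L')(S) = Add(-3, Add(4, Mul(-1, 5))) = Add(-3, Add(4, -5)) = Add(-3, -1) = -4)
Function('P')(c) = Pow(Add(1, Pow(Add(c, Mul(4, Pow(c, -1))), 2)), Rational(1, 2))
Function('W')(q) = Add(1, q) (Function('W')(q) = Add(Add(-3, q), 4) = Add(1, q))
Mul(Add(Function('W')(Function('L')(6)), Mul(-97, Pow(Function('P')(3), -1))), -70) = Mul(Add(Add(1, -4), Mul(-97, Pow(Pow(Add(9, Pow(3, 2), Mul(16, Pow(3, -2))), Rational(1, 2)), -1))), -70) = Mul(Add(-3, Mul(-97, Pow(Pow(Add(9, 9, Mul(16, Rational(1, 9))), Rational(1, 2)), -1))), -70) = Mul(Add(-3, Mul(-97, Pow(Pow(Add(9, 9, Rational(16, 9)), Rational(1, 2)), -1))), -70) = Mul(Add(-3, Mul(-97, Pow(Pow(Rational(178, 9), Rational(1, 2)), -1))), -70) = Mul(Add(-3, Mul(-97, Pow(Mul(Rational(1, 3), Pow(178, Rational(1, 2))), -1))), -70) = Mul(Add(-3, Mul(-97, Mul(Rational(3, 178), Pow(178, Rational(1, 2))))), -70) = Mul(Add(-3, Mul(Rational(-291, 178), Pow(178, Rational(1, 2)))), -70) = Add(210, Mul(Rational(10185, 89), Pow(178, Rational(1, 2))))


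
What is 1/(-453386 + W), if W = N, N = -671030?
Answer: -1/1124416 ≈ -8.8935e-7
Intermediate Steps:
W = -671030
1/(-453386 + W) = 1/(-453386 - 671030) = 1/(-1124416) = -1/1124416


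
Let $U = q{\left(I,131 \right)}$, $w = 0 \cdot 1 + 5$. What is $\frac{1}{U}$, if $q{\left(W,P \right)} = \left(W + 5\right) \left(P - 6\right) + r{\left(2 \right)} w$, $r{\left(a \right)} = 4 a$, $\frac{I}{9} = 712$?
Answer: $\frac{1}{801665} \approx 1.2474 \cdot 10^{-6}$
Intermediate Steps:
$I = 6408$ ($I = 9 \cdot 712 = 6408$)
$w = 5$ ($w = 0 + 5 = 5$)
$q{\left(W,P \right)} = 40 + \left(-6 + P\right) \left(5 + W\right)$ ($q{\left(W,P \right)} = \left(W + 5\right) \left(P - 6\right) + 4 \cdot 2 \cdot 5 = \left(5 + W\right) \left(-6 + P\right) + 8 \cdot 5 = \left(-6 + P\right) \left(5 + W\right) + 40 = 40 + \left(-6 + P\right) \left(5 + W\right)$)
$U = 801665$ ($U = 10 - 38448 + 5 \cdot 131 + 131 \cdot 6408 = 10 - 38448 + 655 + 839448 = 801665$)
$\frac{1}{U} = \frac{1}{801665}$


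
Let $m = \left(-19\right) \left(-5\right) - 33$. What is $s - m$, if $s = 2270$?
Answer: $2208$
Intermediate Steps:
$m = 62$ ($m = 95 - 33 = 62$)
$s - m = 2270 - 62 = 2208$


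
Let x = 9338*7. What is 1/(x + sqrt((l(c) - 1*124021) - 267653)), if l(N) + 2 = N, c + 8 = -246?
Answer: 4669/305221849 - I*sqrt(391930)/4273105886 ≈ 1.5297e-5 - 1.4651e-7*I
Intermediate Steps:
x = 65366
c = -254 (c = -8 - 246 = -254)
l(N) = -2 + N
1/(x + sqrt((l(c) - 1*124021) - 267653)) = 1/(65366 + sqrt(((-2 - 254) - 1*124021) - 267653)) = 1/(65366 + sqrt((-256 - 124021) - 267653)) = 1/(65366 + sqrt(-124277 - 267653)) = 1/(65366 + sqrt(-391930)) = 1/(65366 + I*sqrt(391930))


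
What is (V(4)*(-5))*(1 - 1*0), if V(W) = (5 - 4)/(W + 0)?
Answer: -5/4 ≈ -1.2500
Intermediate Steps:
V(W) = 1/W
(V(4)*(-5))*(1 - 1*0) = (-5/4)*(1 - 1*0) = ((¼)*(-5))*(1 + 0) = -5/4*1 = -5/4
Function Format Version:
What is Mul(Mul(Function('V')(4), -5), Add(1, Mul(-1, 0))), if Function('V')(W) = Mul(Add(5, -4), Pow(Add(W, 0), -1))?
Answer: Rational(-5, 4) ≈ -1.2500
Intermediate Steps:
Function('V')(W) = Pow(W, -1) (Function('V')(W) = Mul(1, Pow(W, -1)) = Pow(W, -1))
Mul(Mul(Function('V')(4), -5), Add(1, Mul(-1, 0))) = Mul(Mul(Pow(4, -1), -5), Add(1, Mul(-1, 0))) = Mul(Mul(Rational(1, 4), -5), Add(1, 0)) = Mul(Rational(-5, 4), 1) = Rational(-5, 4)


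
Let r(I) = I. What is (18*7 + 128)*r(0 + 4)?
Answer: 1016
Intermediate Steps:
(18*7 + 128)*r(0 + 4) = (18*7 + 128)*(0 + 4) = (126 + 128)*4 = 254*4 = 1016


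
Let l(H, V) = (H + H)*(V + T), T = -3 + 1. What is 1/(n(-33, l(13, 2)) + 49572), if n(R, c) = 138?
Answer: 1/49710 ≈ 2.0117e-5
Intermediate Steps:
T = -2
l(H, V) = 2*H*(-2 + V) (l(H, V) = (H + H)*(V - 2) = (2*H)*(-2 + V) = 2*H*(-2 + V))
1/(n(-33, l(13, 2)) + 49572) = 1/(138 + 49572) = 1/49710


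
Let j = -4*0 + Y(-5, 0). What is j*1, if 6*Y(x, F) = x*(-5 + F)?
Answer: 25/6 ≈ 4.1667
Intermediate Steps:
Y(x, F) = x*(-5 + F)/6 (Y(x, F) = (x*(-5 + F))/6 = x*(-5 + F)/6)
j = 25/6 (j = -4*0 + (1/6)*(-5)*(-5 + 0) = 0 + (1/6)*(-5)*(-5) = 0 + 25/6 = 25/6 ≈ 4.1667)
j*1 = (25/6)*1 = 25/6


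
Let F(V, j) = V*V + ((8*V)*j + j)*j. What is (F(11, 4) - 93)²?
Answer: 2108304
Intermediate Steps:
F(V, j) = V² + j*(j + 8*V*j) (F(V, j) = V² + (8*V*j + j)*j = V² + (j + 8*V*j)*j = V² + j*(j + 8*V*j))
(F(11, 4) - 93)² = ((11² + 4² + 8*11*4²) - 93)² = ((121 + 16 + 8*11*16) - 93)² = ((121 + 16 + 1408) - 93)² = (1545 - 93)² = 1452² = 2108304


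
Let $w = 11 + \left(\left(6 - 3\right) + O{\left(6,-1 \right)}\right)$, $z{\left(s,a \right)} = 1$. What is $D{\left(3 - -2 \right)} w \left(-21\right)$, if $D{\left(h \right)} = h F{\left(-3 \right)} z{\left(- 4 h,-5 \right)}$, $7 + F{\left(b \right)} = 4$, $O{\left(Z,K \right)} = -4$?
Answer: $3150$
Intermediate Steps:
$F{\left(b \right)} = -3$ ($F{\left(b \right)} = -7 + 4 = -3$)
$D{\left(h \right)} = - 3 h$ ($D{\left(h \right)} = h \left(-3\right) 1 = - 3 h 1 = - 3 h$)
$w = 10$ ($w = 11 + \left(\left(6 - 3\right) - 4\right) = 11 + \left(3 - 4\right) = 11 - 1 = 10$)
$D{\left(3 - -2 \right)} w \left(-21\right) = - 3 \left(3 - -2\right) 10 \left(-21\right) = - 3 \left(3 + 2\right) 10 \left(-21\right) = \left(-3\right) 5 \cdot 10 \left(-21\right) = \left(-15\right) 10 \left(-21\right) = \left(-150\right) \left(-21\right) = 3150$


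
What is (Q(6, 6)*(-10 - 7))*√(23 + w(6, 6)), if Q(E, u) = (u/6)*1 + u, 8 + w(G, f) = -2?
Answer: -119*√13 ≈ -429.06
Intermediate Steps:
w(G, f) = -10 (w(G, f) = -8 - 2 = -10)
Q(E, u) = 7*u/6 (Q(E, u) = (u*(⅙))*1 + u = (u/6)*1 + u = u/6 + u = 7*u/6)
(Q(6, 6)*(-10 - 7))*√(23 + w(6, 6)) = (((7/6)*6)*(-10 - 7))*√(23 - 10) = (7*(-17))*√13 = -119*√13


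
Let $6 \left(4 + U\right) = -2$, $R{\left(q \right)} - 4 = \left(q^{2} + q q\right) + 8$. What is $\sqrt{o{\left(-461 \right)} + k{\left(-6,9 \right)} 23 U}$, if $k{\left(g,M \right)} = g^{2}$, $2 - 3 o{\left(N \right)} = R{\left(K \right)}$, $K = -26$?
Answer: $i \sqrt{4042} \approx 63.577 i$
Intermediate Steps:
$R{\left(q \right)} = 12 + 2 q^{2}$ ($R{\left(q \right)} = 4 + \left(\left(q^{2} + q q\right) + 8\right) = 4 + \left(\left(q^{2} + q^{2}\right) + 8\right) = 4 + \left(2 q^{2} + 8\right) = 4 + \left(8 + 2 q^{2}\right) = 12 + 2 q^{2}$)
$o{\left(N \right)} = -454$ ($o{\left(N \right)} = \frac{2}{3} - \frac{12 + 2 \left(-26\right)^{2}}{3} = \frac{2}{3} - \frac{12 + 2 \cdot 676}{3} = \frac{2}{3} - \frac{12 + 1352}{3} = \frac{2}{3} - \frac{1364}{3} = -454$)
$U = - \frac{13}{3}$ ($U = -4 + \frac{1}{6} \left(-2\right) = -4 - \frac{1}{3} = - \frac{13}{3} \approx -4.3333$)
$\sqrt{o{\left(-461 \right)} + k{\left(-6,9 \right)} 23 U} = \sqrt{-454 + \left(-6\right)^{2} \cdot 23 \left(- \frac{13}{3}\right)} = \sqrt{-454 + 36 \cdot 23 \left(- \frac{13}{3}\right)} = \sqrt{-454 + 828 \left(- \frac{13}{3}\right)} = \sqrt{-454 - 3588} = \sqrt{-4042} = i \sqrt{4042}$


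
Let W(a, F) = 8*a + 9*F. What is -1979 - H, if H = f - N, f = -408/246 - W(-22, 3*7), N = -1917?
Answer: -159135/41 ≈ -3881.3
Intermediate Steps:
f = -601/41 (f = -408/246 - (8*(-22) + 9*(3*7)) = -408*1/246 - (-176 + 9*21) = -68/41 - (-176 + 189) = -68/41 - 1*13 = -68/41 - 13 = -601/41 ≈ -14.659)
H = 77996/41 (H = -601/41 - 1*(-1917) = -601/41 + 1917 = 77996/41 ≈ 1902.3)
-1979 - H = -1979 - 1*77996/41 = -1979 - 77996/41 = -159135/41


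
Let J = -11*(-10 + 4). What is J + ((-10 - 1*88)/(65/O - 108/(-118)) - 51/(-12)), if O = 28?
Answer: 854923/21388 ≈ 39.972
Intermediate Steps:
J = 66 (J = -11*(-6) = 66)
J + ((-10 - 1*88)/(65/O - 108/(-118)) - 51/(-12)) = 66 + ((-10 - 1*88)/(65/28 - 108/(-118)) - 51/(-12)) = 66 + ((-10 - 88)/(65*(1/28) - 108*(-1/118)) - 51*(-1/12)) = 66 + (-98/(65/28 + 54/59) + 17/4) = 66 + (-98/5347/1652 + 17/4) = 66 + (-98*1652/5347 + 17/4) = 66 + (-161896/5347 + 17/4) = 66 - 556685/21388 = 854923/21388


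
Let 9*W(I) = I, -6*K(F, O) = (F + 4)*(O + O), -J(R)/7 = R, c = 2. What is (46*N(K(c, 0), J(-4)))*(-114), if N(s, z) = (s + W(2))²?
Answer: -6992/27 ≈ -258.96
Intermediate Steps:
J(R) = -7*R
K(F, O) = -O*(4 + F)/3 (K(F, O) = -(F + 4)*(O + O)/6 = -(4 + F)*2*O/6 = -O*(4 + F)/3)
W(I) = I/9
N(s, z) = (2/9 + s)² (N(s, z) = (s + (⅑)*2)² = (s + 2/9)² = (2/9 + s)²)
(46*N(K(c, 0), J(-4)))*(-114) = (46*((2 + 9*(-⅓*0*(4 + 2)))²/81))*(-114) = (46*((2 + 9*(-⅓*0*6))²/81))*(-114) = (46*((2 + 9*0)²/81))*(-114) = (46*((2 + 0)²/81))*(-114) = (46*((1/81)*2²))*(-114) = (46*((1/81)*4))*(-114) = (46*(4/81))*(-114) = (184/81)*(-114) = -6992/27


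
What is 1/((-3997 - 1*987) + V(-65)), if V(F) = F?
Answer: -1/5049 ≈ -0.00019806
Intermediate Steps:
1/((-3997 - 1*987) + V(-65)) = 1/((-3997 - 1*987) - 65) = 1/((-3997 - 987) - 65) = 1/(-4984 - 65) = 1/(-5049) = -1/5049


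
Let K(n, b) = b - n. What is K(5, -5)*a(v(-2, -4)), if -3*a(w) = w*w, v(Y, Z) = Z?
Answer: 160/3 ≈ 53.333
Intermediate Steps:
a(w) = -w²/3 (a(w) = -w*w/3 = -w²/3)
K(5, -5)*a(v(-2, -4)) = (-5 - 1*5)*(-⅓*(-4)²) = (-5 - 5)*(-⅓*16) = -10*(-16/3) = 160/3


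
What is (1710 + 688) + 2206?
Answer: 4604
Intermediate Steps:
(1710 + 688) + 2206 = 2398 + 2206 = 4604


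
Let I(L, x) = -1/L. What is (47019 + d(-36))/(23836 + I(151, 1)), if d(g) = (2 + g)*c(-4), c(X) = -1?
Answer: 7105003/3599235 ≈ 1.9740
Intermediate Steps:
d(g) = -2 - g (d(g) = (2 + g)*(-1) = -2 - g)
(47019 + d(-36))/(23836 + I(151, 1)) = (47019 + (-2 - 1*(-36)))/(23836 - 1/151) = (47019 + (-2 + 36))/(23836 - 1*1/151) = (47019 + 34)/(23836 - 1/151) = 47053/(3599235/151) = 47053*(151/3599235) = 7105003/3599235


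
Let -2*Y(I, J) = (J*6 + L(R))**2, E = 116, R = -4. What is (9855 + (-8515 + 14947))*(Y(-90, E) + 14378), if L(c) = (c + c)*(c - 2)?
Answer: -4273545930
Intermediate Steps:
L(c) = 2*c*(-2 + c) (L(c) = (2*c)*(-2 + c) = 2*c*(-2 + c))
Y(I, J) = -(48 + 6*J)**2/2 (Y(I, J) = -(J*6 + 2*(-4)*(-2 - 4))**2/2 = -(6*J + 2*(-4)*(-6))**2/2 = -(6*J + 48)**2/2 = -(48 + 6*J)**2/2)
(9855 + (-8515 + 14947))*(Y(-90, E) + 14378) = (9855 + (-8515 + 14947))*(-18*(8 + 116)**2 + 14378) = (9855 + 6432)*(-18*124**2 + 14378) = 16287*(-18*15376 + 14378) = 16287*(-276768 + 14378) = 16287*(-262390) = -4273545930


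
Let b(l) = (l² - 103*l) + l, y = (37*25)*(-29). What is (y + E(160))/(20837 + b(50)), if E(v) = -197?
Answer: -27022/18237 ≈ -1.4817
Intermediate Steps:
y = -26825 (y = 925*(-29) = -26825)
b(l) = l² - 102*l
(y + E(160))/(20837 + b(50)) = (-26825 - 197)/(20837 + 50*(-102 + 50)) = -27022/(20837 + 50*(-52)) = -27022/(20837 - 2600) = -27022/18237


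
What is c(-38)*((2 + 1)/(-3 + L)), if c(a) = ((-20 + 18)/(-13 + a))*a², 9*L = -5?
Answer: -3249/68 ≈ -47.779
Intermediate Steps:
L = -5/9 (L = (⅑)*(-5) = -5/9 ≈ -0.55556)
c(a) = -2*a²/(-13 + a) (c(a) = (-2/(-13 + a))*a² = -2*a²/(-13 + a))
c(-38)*((2 + 1)/(-3 + L)) = (-2*(-38)²/(-13 - 38))*((2 + 1)/(-3 - 5/9)) = (-2*1444/(-51))*(3/(-32/9)) = (-2*1444*(-1/51))*(3*(-9/32)) = (2888/51)*(-27/32) = -3249/68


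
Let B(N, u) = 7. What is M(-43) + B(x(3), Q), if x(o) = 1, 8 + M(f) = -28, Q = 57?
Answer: -29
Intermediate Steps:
M(f) = -36 (M(f) = -8 - 28 = -36)
M(-43) + B(x(3), Q) = -36 + 7 = -29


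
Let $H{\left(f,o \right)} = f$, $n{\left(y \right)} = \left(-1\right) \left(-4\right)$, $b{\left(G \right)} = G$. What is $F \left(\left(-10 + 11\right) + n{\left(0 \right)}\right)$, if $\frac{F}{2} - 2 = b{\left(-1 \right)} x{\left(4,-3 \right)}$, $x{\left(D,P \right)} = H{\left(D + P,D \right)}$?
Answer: $10$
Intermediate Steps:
$n{\left(y \right)} = 4$
$x{\left(D,P \right)} = D + P$
$F = 2$ ($F = 4 + 2 \left(- (4 - 3)\right) = 4 + 2 \left(\left(-1\right) 1\right) = 4 + 2 \left(-1\right) = 4 - 2 = 2$)
$F \left(\left(-10 + 11\right) + n{\left(0 \right)}\right) = 2 \left(\left(-10 + 11\right) + 4\right) = 2 \left(1 + 4\right) = 2 \cdot 5 = 10$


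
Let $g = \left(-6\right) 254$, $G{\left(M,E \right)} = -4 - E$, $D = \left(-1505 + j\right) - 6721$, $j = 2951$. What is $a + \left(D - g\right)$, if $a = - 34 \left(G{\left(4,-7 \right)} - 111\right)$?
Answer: $-79$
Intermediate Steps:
$D = -5275$ ($D = \left(-1505 + 2951\right) - 6721 = 1446 - 6721 = -5275$)
$g = -1524$
$a = 3672$ ($a = - 34 \left(\left(-4 - -7\right) - 111\right) = - 34 \left(\left(-4 + 7\right) - 111\right) = - 34 \left(3 - 111\right) = \left(-34\right) \left(-108\right) = 3672$)
$a + \left(D - g\right) = 3672 - 3751 = -79$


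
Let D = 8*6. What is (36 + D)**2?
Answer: 7056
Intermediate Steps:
D = 48
(36 + D)**2 = (36 + 48)**2 = 84**2 = 7056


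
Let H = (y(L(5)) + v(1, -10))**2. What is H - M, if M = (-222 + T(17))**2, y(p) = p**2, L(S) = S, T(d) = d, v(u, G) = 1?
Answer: -41349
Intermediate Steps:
H = 676 (H = (5**2 + 1)**2 = (25 + 1)**2 = 26**2 = 676)
M = 42025 (M = (-222 + 17)**2 = (-205)**2 = 42025)
H - M = 676 - 1*42025 = 676 - 42025 = -41349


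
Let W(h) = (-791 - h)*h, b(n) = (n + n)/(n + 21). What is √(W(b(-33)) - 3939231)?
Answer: I*√15774447/2 ≈ 1985.9*I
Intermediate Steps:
b(n) = 2*n/(21 + n) (b(n) = (2*n)/(21 + n) = 2*n/(21 + n))
W(h) = h*(-791 - h)
√(W(b(-33)) - 3939231) = √(-2*(-33)/(21 - 33)*(791 + 2*(-33)/(21 - 33)) - 3939231) = √(-2*(-33)/(-12)*(791 + 2*(-33)/(-12)) - 3939231) = √(-2*(-33)*(-1/12)*(791 + 2*(-33)*(-1/12)) - 3939231) = √(-1*11/2*(791 + 11/2) - 3939231) = √(-1*11/2*1593/2 - 3939231) = √(-17523/4 - 3939231) = √(-15774447/4) = I*√15774447/2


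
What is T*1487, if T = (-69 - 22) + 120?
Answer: 43123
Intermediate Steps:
T = 29 (T = -91 + 120 = 29)
T*1487 = 29*1487 = 43123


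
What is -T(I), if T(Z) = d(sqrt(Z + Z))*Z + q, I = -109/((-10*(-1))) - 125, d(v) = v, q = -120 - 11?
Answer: 131 + 4077*I*sqrt(755)/50 ≈ 131.0 + 2240.5*I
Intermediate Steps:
q = -131
I = -1359/10 (I = -109/10 - 125 = -1359/10 ≈ -135.90)
T(Z) = -131 + sqrt(2)*Z**(3/2) (T(Z) = sqrt(Z + Z)*Z - 131 = sqrt(2*Z)*Z - 131 = (sqrt(2)*sqrt(Z))*Z - 131 = sqrt(2)*Z**(3/2) - 131 = -131 + sqrt(2)*Z**(3/2))
-T(I) = -(-131 + sqrt(2)*(-1359/10)**(3/2)) = -(-131 + sqrt(2)*(-4077*I*sqrt(1510)/100)) = -(-131 - 4077*I*sqrt(755)/50) = 131 + 4077*I*sqrt(755)/50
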